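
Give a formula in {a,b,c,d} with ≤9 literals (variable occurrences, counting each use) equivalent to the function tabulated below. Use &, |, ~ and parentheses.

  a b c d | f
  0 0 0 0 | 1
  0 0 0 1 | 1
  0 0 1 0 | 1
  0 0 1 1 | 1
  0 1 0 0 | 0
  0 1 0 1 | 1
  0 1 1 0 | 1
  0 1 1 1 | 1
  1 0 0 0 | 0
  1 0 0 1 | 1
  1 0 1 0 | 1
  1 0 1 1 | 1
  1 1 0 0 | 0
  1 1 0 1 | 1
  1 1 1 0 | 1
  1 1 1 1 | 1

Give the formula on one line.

((d | c) | (((b & c) | ~b) & ~a))

  (d | c) = 0111011101110111
  (b & c) = 0000001100000011
  ~b = 1111000011110000
  ((b & c) | ~b) = 1111001111110011
  ~a = 1111111100000000
  (((b & c) | ~b) & ~a) = 1111001100000000
  ((d | c) | (((b & c) | ~b) & ~a)) = 1111011101110111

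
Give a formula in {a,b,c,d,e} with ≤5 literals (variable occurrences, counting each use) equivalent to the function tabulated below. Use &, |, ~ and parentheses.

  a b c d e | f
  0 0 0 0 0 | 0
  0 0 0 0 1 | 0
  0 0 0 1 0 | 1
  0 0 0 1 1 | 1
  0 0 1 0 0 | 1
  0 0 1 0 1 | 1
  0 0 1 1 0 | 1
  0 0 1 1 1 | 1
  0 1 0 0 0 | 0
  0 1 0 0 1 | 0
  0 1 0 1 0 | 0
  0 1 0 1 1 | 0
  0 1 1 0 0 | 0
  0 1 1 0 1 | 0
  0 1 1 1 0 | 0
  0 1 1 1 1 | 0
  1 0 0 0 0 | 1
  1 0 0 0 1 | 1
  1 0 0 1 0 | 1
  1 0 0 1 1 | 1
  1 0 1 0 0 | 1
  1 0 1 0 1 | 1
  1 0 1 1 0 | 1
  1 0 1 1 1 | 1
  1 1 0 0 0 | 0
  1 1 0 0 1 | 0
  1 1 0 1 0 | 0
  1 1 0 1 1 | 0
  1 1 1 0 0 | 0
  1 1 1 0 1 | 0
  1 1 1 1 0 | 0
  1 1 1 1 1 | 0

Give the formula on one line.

  ~b = 11111111000000001111111100000000
  (d | a) = 00110011001100111111111111111111
  (c | (d | a)) = 00111111001111111111111111111111
  (~b & (c | (d | a))) = 00111111000000001111111100000000

(~b & (c | (d | a)))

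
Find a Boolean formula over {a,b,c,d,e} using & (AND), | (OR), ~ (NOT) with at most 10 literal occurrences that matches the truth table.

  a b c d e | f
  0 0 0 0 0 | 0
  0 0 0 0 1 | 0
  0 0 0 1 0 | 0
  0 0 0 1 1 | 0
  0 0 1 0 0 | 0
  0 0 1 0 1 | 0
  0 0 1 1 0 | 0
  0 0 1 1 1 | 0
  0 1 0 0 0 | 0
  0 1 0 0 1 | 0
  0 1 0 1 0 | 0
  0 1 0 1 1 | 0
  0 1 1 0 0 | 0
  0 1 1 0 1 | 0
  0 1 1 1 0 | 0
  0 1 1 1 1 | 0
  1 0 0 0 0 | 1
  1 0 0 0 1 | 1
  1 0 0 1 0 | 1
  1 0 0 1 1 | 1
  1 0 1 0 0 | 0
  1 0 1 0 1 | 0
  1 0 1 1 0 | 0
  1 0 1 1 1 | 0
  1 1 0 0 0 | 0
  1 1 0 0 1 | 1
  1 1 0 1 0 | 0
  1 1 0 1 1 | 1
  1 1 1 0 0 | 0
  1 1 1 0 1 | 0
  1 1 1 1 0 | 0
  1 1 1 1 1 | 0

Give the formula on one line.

(a & ((~c & ~a) | ((~b | (e | c)) & ~c)))

  ~c = 11110000111100001111000011110000
  ~a = 11111111111111110000000000000000
  (~c & ~a) = 11110000111100000000000000000000
  ~b = 11111111000000001111111100000000
  (e | c) = 01011111010111110101111101011111
  (~b | (e | c)) = 11111111010111111111111101011111
  ((~b | (e | c)) & ~c) = 11110000010100001111000001010000
  ((~c & ~a) | ((~b | (e | c)) & ~c)) = 11110000111100001111000001010000
  (a & ((~c & ~a) | ((~b | (e | c)) & ~c))) = 00000000000000001111000001010000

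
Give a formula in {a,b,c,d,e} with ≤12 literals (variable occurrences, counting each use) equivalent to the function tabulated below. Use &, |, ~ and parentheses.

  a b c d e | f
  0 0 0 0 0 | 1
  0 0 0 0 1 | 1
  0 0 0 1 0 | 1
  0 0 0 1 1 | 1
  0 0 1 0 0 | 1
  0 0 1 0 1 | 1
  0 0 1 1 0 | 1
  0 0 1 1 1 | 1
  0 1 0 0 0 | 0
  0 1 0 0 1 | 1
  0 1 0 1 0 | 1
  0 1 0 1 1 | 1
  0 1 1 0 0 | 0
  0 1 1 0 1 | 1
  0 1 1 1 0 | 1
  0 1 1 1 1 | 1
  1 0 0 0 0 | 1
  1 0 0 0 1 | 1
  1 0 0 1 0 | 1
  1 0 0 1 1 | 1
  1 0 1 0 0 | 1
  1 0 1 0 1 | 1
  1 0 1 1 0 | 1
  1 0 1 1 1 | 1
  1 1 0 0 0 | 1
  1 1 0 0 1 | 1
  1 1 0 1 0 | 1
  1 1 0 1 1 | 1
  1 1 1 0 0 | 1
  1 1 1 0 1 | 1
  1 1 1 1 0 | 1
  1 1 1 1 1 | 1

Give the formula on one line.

  ~b = 11111111000000001111111100000000
  ~e = 10101010101010101010101010101010
  (~e & d) = 00100010001000100010001000100010
  (~b | (~e & d)) = 11111111001000101111111100100010
  (~e | c) = 10101111101011111010111110101111
  (b | a) = 00000000111111111111111111111111
  ((~e | c) | (b | a)) = 10101111111111111111111111111111
  (e | a) = 01010101010101011111111111111111
  (((~e | c) | (b | a)) & (e | a)) = 00000101010101011111111111111111
  ((~b | (~e & d)) | (((~e | c) | (b | a)) & (e | a))) = 11111111011101111111111111111111

((~b | (~e & d)) | (((~e | c) | (b | a)) & (e | a)))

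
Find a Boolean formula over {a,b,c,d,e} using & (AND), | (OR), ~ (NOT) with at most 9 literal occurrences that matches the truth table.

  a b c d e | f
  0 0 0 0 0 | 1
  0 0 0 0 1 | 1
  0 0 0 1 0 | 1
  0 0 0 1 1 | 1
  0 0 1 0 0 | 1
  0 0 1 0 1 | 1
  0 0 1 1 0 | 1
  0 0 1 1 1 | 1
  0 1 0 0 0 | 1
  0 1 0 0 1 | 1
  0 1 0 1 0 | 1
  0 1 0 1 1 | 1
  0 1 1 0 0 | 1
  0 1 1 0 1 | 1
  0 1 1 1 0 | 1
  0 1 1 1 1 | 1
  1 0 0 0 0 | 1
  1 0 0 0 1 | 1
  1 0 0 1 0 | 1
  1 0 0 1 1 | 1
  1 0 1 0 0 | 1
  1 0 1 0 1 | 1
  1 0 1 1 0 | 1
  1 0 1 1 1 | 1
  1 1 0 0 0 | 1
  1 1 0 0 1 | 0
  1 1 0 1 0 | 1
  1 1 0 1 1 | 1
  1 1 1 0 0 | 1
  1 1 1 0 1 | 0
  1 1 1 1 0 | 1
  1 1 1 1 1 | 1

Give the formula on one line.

(((e & (~a | d)) | ~b) | (~b | ~e))

  ~a = 11111111111111110000000000000000
  (~a | d) = 11111111111111110011001100110011
  (e & (~a | d)) = 01010101010101010001000100010001
  ~b = 11111111000000001111111100000000
  ((e & (~a | d)) | ~b) = 11111111010101011111111100010001
  ~e = 10101010101010101010101010101010
  (~b | ~e) = 11111111101010101111111110101010
  (((e & (~a | d)) | ~b) | (~b | ~e)) = 11111111111111111111111110111011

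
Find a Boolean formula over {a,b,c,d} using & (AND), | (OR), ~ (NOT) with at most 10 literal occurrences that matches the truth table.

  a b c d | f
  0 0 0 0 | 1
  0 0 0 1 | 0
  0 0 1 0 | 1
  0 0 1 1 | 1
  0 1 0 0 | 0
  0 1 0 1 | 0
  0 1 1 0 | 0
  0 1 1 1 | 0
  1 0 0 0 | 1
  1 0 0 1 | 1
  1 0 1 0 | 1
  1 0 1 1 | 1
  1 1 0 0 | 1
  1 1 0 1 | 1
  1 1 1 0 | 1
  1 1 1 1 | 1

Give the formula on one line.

  ~d = 1010101010101010
  (c & b) = 0000001100000011
  (~d | (c & b)) = 1010101110101011
  ((~d | (c & b)) | c) = 1011101110111011
  ~b = 1111000011110000
  (((~d | (c & b)) | c) & ~b) = 1011000010110000
  ~c = 1100110011001100
  (b | ~c) = 1100111111001111
  (a & (b | ~c)) = 0000000011001111
  ((((~d | (c & b)) | c) & ~b) | (a & (b | ~c))) = 1011000011111111

((((~d | (c & b)) | c) & ~b) | (a & (b | ~c)))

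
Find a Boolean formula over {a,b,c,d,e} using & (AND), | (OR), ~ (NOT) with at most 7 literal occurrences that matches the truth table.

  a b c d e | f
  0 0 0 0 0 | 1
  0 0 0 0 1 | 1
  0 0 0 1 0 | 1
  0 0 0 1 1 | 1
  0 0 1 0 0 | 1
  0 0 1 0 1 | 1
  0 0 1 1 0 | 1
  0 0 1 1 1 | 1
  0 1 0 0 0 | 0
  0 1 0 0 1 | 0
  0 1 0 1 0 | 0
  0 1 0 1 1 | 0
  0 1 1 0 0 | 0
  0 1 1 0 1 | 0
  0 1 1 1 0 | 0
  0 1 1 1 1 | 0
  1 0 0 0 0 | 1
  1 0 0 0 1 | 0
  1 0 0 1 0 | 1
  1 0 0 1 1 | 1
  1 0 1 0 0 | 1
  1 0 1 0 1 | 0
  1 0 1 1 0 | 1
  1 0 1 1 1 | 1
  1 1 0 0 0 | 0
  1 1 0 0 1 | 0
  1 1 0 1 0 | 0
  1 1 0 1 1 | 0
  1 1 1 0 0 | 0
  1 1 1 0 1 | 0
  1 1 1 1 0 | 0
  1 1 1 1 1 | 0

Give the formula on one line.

  ~b = 11111111000000001111111100000000
  ~e = 10101010101010101010101010101010
  (b | ~e) = 10101010111111111010101011111111
  ~a = 11111111111111110000000000000000
  (~a | d) = 11111111111111110011001100110011
  ((b | ~e) | (~a | d)) = 11111111111111111011101111111111
  (~b & ((b | ~e) | (~a | d))) = 11111111000000001011101100000000

(~b & ((b | ~e) | (~a | d)))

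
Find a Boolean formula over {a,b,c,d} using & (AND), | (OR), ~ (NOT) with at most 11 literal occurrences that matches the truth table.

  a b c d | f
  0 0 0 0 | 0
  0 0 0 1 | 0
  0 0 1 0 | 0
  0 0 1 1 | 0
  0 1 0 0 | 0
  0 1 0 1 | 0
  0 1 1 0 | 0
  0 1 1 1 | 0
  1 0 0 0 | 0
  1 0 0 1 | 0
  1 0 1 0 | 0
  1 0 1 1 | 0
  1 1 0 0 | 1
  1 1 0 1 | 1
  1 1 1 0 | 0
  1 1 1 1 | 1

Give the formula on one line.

(((~a | ((d & b) & c)) & a) | ((a & ~c) & (b | c)))

  ~a = 1111111100000000
  (d & b) = 0000010100000101
  ((d & b) & c) = 0000000100000001
  (~a | ((d & b) & c)) = 1111111100000001
  ((~a | ((d & b) & c)) & a) = 0000000000000001
  ~c = 1100110011001100
  (a & ~c) = 0000000011001100
  (b | c) = 0011111100111111
  ((a & ~c) & (b | c)) = 0000000000001100
  (((~a | ((d & b) & c)) & a) | ((a & ~c) & (b | c))) = 0000000000001101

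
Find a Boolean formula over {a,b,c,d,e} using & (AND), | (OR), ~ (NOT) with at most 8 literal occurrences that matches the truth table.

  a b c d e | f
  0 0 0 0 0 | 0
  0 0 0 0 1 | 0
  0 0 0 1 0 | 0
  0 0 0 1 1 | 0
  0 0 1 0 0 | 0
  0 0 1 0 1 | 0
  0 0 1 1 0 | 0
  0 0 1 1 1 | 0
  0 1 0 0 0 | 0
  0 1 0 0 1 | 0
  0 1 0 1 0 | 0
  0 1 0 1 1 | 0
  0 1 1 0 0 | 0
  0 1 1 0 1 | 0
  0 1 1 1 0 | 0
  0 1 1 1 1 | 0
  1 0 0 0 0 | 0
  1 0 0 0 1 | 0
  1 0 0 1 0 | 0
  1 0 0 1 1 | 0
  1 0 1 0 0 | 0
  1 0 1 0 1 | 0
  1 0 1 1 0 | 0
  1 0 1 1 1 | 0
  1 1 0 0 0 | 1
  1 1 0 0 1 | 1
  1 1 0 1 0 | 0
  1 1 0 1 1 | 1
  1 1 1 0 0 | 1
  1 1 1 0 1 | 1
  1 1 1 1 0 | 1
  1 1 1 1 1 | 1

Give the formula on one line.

(a & (b & ((~d | (e | c)) | ~b)))

  ~d = 11001100110011001100110011001100
  (e | c) = 01011111010111110101111101011111
  (~d | (e | c)) = 11011111110111111101111111011111
  ~b = 11111111000000001111111100000000
  ((~d | (e | c)) | ~b) = 11111111110111111111111111011111
  (b & ((~d | (e | c)) | ~b)) = 00000000110111110000000011011111
  (a & (b & ((~d | (e | c)) | ~b))) = 00000000000000000000000011011111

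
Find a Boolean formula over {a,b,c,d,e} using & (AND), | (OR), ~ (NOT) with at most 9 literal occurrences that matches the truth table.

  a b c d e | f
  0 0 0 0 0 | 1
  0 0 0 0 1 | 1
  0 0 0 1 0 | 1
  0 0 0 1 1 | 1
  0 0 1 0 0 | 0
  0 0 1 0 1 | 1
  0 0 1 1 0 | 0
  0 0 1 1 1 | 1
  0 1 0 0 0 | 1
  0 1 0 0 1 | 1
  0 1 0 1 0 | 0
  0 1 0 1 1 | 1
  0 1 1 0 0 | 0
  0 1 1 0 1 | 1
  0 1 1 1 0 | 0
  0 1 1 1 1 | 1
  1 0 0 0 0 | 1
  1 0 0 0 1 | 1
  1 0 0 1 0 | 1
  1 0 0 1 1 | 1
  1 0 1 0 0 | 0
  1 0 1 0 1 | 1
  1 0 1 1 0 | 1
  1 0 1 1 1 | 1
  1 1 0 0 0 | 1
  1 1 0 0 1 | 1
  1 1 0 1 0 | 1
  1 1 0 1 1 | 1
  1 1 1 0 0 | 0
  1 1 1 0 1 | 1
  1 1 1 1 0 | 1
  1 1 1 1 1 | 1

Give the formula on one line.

  (a & d) = 00000000000000000011001100110011
  ~c = 11110000111100001111000011110000
  ~d = 11001100110011001100110011001100
  ~b = 11111111000000001111111100000000
  (~d | ~b) = 11111111110011001111111111001100
  (~c & (~d | ~b)) = 11110000110000001111000011000000
  ((~c & (~d | ~b)) | e) = 11110101110101011111010111010101
  ((a & d) | ((~c & (~d | ~b)) | e)) = 11110101110101011111011111110111

((a & d) | ((~c & (~d | ~b)) | e))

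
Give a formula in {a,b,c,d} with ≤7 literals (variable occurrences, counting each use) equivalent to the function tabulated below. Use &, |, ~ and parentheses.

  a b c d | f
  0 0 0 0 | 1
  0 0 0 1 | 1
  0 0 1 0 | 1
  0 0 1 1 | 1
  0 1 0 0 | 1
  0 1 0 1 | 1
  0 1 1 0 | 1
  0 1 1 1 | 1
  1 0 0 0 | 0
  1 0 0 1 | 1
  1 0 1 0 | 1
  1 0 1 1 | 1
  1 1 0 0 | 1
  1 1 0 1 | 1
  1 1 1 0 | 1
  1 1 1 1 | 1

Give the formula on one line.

(((d | ~a) | (~b & c)) | b)

  ~a = 1111111100000000
  (d | ~a) = 1111111101010101
  ~b = 1111000011110000
  (~b & c) = 0011000000110000
  ((d | ~a) | (~b & c)) = 1111111101110101
  (((d | ~a) | (~b & c)) | b) = 1111111101111111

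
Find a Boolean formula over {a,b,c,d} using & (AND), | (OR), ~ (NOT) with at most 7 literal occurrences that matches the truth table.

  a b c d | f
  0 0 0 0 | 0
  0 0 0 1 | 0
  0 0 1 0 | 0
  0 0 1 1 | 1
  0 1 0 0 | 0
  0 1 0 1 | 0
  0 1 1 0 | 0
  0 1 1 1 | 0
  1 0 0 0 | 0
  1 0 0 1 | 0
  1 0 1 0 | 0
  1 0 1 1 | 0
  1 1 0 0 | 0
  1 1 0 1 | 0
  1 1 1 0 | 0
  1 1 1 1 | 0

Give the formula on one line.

(((~b & ~a) & (b | c)) & (d | b))

  ~b = 1111000011110000
  ~a = 1111111100000000
  (~b & ~a) = 1111000000000000
  (b | c) = 0011111100111111
  ((~b & ~a) & (b | c)) = 0011000000000000
  (d | b) = 0101111101011111
  (((~b & ~a) & (b | c)) & (d | b)) = 0001000000000000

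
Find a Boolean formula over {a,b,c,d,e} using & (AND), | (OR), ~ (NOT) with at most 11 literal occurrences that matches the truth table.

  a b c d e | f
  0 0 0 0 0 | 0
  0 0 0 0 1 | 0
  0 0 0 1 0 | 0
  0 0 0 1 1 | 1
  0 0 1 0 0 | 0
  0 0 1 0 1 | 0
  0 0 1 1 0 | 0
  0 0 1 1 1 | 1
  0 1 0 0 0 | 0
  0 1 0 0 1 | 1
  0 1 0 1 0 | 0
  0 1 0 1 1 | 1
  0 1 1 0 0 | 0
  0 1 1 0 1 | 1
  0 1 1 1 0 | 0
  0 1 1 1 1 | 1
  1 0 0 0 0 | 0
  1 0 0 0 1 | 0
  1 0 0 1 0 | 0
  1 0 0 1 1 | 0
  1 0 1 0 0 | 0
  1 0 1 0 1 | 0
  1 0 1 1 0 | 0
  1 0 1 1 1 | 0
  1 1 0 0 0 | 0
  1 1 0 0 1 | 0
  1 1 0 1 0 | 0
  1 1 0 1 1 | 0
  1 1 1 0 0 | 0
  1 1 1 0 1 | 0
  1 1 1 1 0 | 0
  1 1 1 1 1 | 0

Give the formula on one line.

((e & ~a) & ((b | d) | (~c & (a & (~b & e)))))

  ~a = 11111111111111110000000000000000
  (e & ~a) = 01010101010101010000000000000000
  (b | d) = 00110011111111110011001111111111
  ~c = 11110000111100001111000011110000
  ~b = 11111111000000001111111100000000
  (~b & e) = 01010101000000000101010100000000
  (a & (~b & e)) = 00000000000000000101010100000000
  (~c & (a & (~b & e))) = 00000000000000000101000000000000
  ((b | d) | (~c & (a & (~b & e)))) = 00110011111111110111001111111111
  ((e & ~a) & ((b | d) | (~c & (a & (~b & e))))) = 00010001010101010000000000000000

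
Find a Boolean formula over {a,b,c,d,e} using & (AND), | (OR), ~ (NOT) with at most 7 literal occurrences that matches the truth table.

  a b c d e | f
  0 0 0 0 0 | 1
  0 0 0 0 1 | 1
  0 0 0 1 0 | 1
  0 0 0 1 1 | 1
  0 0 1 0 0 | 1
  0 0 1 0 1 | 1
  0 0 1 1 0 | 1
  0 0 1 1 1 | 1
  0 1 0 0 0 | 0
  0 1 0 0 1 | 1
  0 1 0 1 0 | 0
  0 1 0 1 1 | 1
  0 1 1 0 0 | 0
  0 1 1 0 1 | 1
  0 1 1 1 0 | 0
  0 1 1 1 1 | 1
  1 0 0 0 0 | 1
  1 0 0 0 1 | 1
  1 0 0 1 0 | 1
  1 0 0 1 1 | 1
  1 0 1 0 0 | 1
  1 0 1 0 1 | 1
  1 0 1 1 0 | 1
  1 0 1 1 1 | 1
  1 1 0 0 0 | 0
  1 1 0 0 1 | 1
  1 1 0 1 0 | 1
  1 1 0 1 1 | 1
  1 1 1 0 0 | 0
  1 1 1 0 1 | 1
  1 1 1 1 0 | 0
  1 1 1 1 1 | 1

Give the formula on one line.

((e | ((a & ~c) & (d | ~a))) | ~b)

  ~c = 11110000111100001111000011110000
  (a & ~c) = 00000000000000001111000011110000
  ~a = 11111111111111110000000000000000
  (d | ~a) = 11111111111111110011001100110011
  ((a & ~c) & (d | ~a)) = 00000000000000000011000000110000
  (e | ((a & ~c) & (d | ~a))) = 01010101010101010111010101110101
  ~b = 11111111000000001111111100000000
  ((e | ((a & ~c) & (d | ~a))) | ~b) = 11111111010101011111111101110101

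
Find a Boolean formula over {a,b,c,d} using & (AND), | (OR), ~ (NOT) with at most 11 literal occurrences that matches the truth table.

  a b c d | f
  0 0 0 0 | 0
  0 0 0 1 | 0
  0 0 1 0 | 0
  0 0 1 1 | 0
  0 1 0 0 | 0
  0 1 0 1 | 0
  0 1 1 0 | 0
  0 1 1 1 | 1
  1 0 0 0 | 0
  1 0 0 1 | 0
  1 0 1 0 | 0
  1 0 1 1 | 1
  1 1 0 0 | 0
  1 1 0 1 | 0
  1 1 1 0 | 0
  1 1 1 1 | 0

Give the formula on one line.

  (a | b) = 0000111111111111
  ~d = 1010101010101010
  (a | ~d) = 1010101011111111
  ((a | b) | (a | ~d)) = 1010111111111111
  ~b = 1111000011110000
  (~b | ~d) = 1111101011111010
  ~a = 1111111100000000
  ((~b | ~d) | ~a) = 1111111111111010
  (c & d) = 0001000100010001
  (((~b | ~d) | ~a) & (c & d)) = 0001000100010000
  (((a | b) | (a | ~d)) & (((~b | ~d) | ~a) & (c & d))) = 0000000100010000

(((a | b) | (a | ~d)) & (((~b | ~d) | ~a) & (c & d)))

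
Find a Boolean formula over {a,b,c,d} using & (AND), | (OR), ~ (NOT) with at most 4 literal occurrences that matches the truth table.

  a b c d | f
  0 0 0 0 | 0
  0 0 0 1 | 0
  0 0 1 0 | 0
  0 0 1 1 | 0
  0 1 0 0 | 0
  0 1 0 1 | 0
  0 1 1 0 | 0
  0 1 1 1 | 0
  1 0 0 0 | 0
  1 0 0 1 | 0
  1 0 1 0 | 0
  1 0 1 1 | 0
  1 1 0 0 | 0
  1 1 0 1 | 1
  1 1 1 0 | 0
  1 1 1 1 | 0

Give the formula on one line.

  (d & b) = 0000010100000101
  ~c = 1100110011001100
  ((d & b) & ~c) = 0000010000000100
  (((d & b) & ~c) & a) = 0000000000000100

(((d & b) & ~c) & a)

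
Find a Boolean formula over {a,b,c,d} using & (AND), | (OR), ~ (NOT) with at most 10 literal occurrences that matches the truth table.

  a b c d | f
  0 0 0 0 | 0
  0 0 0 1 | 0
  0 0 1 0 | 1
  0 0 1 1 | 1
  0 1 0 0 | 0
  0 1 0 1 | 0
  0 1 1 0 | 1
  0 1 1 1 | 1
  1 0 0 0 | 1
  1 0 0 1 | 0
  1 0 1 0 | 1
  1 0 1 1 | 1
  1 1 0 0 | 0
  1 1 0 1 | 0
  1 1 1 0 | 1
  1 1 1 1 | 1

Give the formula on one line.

((c | a) & ((~d | c) & (c | (~b & ~c))))

  (c | a) = 0011001111111111
  ~d = 1010101010101010
  (~d | c) = 1011101110111011
  ~b = 1111000011110000
  ~c = 1100110011001100
  (~b & ~c) = 1100000011000000
  (c | (~b & ~c)) = 1111001111110011
  ((~d | c) & (c | (~b & ~c))) = 1011001110110011
  ((c | a) & ((~d | c) & (c | (~b & ~c)))) = 0011001110110011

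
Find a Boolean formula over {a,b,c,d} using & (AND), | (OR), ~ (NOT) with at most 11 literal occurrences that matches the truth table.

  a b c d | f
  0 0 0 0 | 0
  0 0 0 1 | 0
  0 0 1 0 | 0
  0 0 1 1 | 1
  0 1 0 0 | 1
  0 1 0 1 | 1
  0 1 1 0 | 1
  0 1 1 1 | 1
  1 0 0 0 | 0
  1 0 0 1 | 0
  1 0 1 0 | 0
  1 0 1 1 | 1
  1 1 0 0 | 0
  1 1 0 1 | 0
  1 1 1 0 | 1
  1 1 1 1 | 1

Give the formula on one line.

  ~c = 1100110011001100
  (a & ~c) = 0000000011001100
  ((a & ~c) | b) = 0000111111001111
  ~a = 1111111100000000
  (~a | c) = 1111111100110011
  ((~a | c) & d) = 0101010100010001
  (((a & ~c) | b) | ((~a | c) & d)) = 0101111111011111
  (~a & b) = 0000111100000000
  (c | (~a & b)) = 0011111100110011
  ((((a & ~c) | b) | ((~a | c) & d)) & (c | (~a & b))) = 0001111100010011

((((a & ~c) | b) | ((~a | c) & d)) & (c | (~a & b)))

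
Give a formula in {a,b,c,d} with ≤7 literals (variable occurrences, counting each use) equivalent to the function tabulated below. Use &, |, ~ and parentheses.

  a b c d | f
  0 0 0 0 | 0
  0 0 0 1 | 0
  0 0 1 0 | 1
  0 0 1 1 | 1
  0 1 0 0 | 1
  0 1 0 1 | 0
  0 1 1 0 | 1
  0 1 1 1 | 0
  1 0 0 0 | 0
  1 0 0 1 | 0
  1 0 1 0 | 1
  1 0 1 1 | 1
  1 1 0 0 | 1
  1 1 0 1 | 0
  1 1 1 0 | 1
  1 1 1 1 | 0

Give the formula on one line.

((c & ~b) | (~d & b))

  ~b = 1111000011110000
  (c & ~b) = 0011000000110000
  ~d = 1010101010101010
  (~d & b) = 0000101000001010
  ((c & ~b) | (~d & b)) = 0011101000111010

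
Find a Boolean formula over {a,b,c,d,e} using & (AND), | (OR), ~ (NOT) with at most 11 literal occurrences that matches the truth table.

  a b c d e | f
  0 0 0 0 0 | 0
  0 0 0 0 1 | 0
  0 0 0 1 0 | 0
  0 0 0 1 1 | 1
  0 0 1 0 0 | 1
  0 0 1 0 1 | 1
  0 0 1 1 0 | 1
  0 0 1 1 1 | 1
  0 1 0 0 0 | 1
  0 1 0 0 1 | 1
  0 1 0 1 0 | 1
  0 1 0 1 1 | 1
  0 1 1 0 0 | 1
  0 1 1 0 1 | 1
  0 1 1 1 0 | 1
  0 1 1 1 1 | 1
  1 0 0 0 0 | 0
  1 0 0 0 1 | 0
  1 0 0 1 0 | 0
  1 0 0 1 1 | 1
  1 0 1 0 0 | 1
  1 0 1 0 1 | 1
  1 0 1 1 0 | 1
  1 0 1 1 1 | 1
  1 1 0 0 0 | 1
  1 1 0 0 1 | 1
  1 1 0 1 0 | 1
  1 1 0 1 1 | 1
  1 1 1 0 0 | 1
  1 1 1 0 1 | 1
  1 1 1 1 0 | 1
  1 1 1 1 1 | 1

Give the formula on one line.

  ~d = 11001100110011001100110011001100
  (~d | a) = 11001100110011001111111111111111
  ~c = 11110000111100001111000011110000
  ((~d | a) | ~c) = 11111100111111001111111111111111
  (c & ((~d | a) | ~c)) = 00001100000011000000111100001111
  (d & e) = 00010001000100010001000100010001
  (c & d) = 00000011000000110000001100000011
  ((d & e) | (c & d)) = 00010011000100110001001100010011
  ((c & ((~d | a) | ~c)) | ((d & e) | (c & d))) = 00011111000111110001111100011111
  (b | ((c & ((~d | a) | ~c)) | ((d & e) | (c & d)))) = 00011111111111110001111111111111

(b | ((c & ((~d | a) | ~c)) | ((d & e) | (c & d))))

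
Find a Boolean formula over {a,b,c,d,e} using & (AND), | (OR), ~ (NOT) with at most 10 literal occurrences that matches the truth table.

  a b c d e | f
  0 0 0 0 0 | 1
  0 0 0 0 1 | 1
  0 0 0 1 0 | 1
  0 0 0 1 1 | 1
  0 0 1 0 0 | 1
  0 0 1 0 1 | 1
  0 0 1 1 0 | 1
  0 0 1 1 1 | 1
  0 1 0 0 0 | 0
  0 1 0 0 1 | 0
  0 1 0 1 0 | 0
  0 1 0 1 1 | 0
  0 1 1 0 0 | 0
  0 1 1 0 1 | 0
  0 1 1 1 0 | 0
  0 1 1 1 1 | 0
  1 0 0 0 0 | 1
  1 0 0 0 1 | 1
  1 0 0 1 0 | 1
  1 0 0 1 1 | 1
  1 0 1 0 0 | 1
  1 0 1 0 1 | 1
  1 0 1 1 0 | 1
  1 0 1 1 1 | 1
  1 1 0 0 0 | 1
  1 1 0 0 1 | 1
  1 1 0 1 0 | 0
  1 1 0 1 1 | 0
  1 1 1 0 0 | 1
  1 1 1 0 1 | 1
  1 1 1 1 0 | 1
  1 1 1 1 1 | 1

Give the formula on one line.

  (a & b) = 00000000000000000000000011111111
  ((a & b) & c) = 00000000000000000000000000001111
  ~b = 11111111000000001111111100000000
  (((a & b) & c) | ~b) = 11111111000000001111111100001111
  ~c = 11110000111100001111000011110000
  (~c & a) = 00000000000000001111000011110000
  (c & b) = 00000000000011110000000000001111
  ~d = 11001100110011001100110011001100
  ((c & b) | ~d) = 11001100110011111100110011001111
  ((~c & a) & ((c & b) | ~d)) = 00000000000000001100000011000000
  ((((a & b) & c) | ~b) | ((~c & a) & ((c & b) | ~d))) = 11111111000000001111111111001111

((((a & b) & c) | ~b) | ((~c & a) & ((c & b) | ~d)))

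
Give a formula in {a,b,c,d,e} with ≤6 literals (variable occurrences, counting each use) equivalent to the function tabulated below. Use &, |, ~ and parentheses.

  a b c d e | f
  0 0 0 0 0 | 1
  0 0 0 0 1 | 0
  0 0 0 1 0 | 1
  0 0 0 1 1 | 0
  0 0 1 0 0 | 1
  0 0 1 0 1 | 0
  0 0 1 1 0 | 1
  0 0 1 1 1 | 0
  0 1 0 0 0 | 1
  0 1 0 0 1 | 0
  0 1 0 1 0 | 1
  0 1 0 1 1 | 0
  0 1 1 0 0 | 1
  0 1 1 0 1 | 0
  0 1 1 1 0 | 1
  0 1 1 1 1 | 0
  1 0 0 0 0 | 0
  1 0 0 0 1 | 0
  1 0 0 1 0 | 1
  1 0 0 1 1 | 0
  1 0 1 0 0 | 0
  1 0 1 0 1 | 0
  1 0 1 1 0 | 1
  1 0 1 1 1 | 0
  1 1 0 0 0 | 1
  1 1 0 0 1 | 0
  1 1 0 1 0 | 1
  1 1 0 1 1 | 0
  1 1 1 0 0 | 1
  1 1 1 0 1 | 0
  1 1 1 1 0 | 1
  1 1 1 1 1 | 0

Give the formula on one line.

(~e & ((~a | d) | b))

  ~e = 10101010101010101010101010101010
  ~a = 11111111111111110000000000000000
  (~a | d) = 11111111111111110011001100110011
  ((~a | d) | b) = 11111111111111110011001111111111
  (~e & ((~a | d) | b)) = 10101010101010100010001010101010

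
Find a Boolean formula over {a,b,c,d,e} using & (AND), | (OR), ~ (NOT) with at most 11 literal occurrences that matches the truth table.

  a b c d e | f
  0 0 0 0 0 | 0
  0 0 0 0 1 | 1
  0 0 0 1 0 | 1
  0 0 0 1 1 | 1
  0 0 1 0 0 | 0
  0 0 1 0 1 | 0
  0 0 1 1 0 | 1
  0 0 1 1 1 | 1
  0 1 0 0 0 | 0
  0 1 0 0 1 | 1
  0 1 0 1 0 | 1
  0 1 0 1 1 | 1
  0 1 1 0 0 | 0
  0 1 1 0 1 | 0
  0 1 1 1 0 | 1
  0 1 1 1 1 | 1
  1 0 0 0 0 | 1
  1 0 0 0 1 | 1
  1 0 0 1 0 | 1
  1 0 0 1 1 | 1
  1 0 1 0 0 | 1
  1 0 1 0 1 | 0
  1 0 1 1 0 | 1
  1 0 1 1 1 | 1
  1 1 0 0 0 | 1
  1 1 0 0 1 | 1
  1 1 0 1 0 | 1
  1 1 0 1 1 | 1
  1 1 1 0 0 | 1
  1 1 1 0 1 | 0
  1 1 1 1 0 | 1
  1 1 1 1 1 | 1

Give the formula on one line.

((a & ((~c & e) | (~e | ~a))) | ((d | ~c) & (d | e)))

  ~c = 11110000111100001111000011110000
  (~c & e) = 01010000010100000101000001010000
  ~e = 10101010101010101010101010101010
  ~a = 11111111111111110000000000000000
  (~e | ~a) = 11111111111111111010101010101010
  ((~c & e) | (~e | ~a)) = 11111111111111111111101011111010
  (a & ((~c & e) | (~e | ~a))) = 00000000000000001111101011111010
  (d | ~c) = 11110011111100111111001111110011
  (d | e) = 01110111011101110111011101110111
  ((d | ~c) & (d | e)) = 01110011011100110111001101110011
  ((a & ((~c & e) | (~e | ~a))) | ((d | ~c) & (d | e))) = 01110011011100111111101111111011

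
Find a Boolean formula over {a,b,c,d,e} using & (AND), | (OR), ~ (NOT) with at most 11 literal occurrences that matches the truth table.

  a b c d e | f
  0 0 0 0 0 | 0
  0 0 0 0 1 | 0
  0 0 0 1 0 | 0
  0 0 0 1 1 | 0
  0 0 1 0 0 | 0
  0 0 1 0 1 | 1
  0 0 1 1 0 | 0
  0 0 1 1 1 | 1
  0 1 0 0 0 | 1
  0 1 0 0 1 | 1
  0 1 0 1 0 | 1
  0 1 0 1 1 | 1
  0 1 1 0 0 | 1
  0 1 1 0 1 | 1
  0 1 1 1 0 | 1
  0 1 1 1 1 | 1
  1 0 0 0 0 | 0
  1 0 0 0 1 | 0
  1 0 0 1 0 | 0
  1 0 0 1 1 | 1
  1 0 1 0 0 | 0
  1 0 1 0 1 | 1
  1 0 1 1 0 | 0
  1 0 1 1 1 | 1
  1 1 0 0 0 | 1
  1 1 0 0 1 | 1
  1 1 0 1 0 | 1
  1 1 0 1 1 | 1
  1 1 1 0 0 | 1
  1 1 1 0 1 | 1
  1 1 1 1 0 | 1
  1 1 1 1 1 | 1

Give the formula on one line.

  (d & b) = 00000000001100110000000000110011
  (c | a) = 00001111000011111111111111111111
  (d & (c | a)) = 00000011000000110011001100110011
  ((d & (c | a)) | c) = 00001111000011110011111100111111
  (((d & (c | a)) | c) & e) = 00000101000001010001010100010101
  ((d & b) | (((d & (c | a)) | c) & e)) = 00000101001101110001010100110111
  (b | ((d & b) | (((d & (c | a)) | c) & e))) = 00000101111111110001010111111111

(b | ((d & b) | (((d & (c | a)) | c) & e)))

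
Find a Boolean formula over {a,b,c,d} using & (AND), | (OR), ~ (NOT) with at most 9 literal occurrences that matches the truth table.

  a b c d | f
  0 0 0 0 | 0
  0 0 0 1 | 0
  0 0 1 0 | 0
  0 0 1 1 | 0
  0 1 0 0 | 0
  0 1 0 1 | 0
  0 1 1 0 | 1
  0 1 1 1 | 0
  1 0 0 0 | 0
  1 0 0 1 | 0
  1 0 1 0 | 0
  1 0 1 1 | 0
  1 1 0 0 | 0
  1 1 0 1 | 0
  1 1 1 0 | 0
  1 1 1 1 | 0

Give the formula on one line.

(((c | a) & ~d) & (((~a & b) & (c | d)) | (c & d)))

  (c | a) = 0011001111111111
  ~d = 1010101010101010
  ((c | a) & ~d) = 0010001010101010
  ~a = 1111111100000000
  (~a & b) = 0000111100000000
  (c | d) = 0111011101110111
  ((~a & b) & (c | d)) = 0000011100000000
  (c & d) = 0001000100010001
  (((~a & b) & (c | d)) | (c & d)) = 0001011100010001
  (((c | a) & ~d) & (((~a & b) & (c | d)) | (c & d))) = 0000001000000000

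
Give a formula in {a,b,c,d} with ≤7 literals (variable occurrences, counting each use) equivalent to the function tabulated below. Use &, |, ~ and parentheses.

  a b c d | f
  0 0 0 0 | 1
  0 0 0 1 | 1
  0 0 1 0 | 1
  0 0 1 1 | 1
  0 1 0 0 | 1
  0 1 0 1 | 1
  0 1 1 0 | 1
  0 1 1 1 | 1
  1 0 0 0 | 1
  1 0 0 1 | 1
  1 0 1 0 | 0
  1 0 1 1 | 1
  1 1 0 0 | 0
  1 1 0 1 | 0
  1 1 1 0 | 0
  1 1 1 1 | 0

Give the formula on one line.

((~a | ~b) & (~a | (d | ~c)))

  ~a = 1111111100000000
  ~b = 1111000011110000
  (~a | ~b) = 1111111111110000
  ~c = 1100110011001100
  (d | ~c) = 1101110111011101
  (~a | (d | ~c)) = 1111111111011101
  ((~a | ~b) & (~a | (d | ~c))) = 1111111111010000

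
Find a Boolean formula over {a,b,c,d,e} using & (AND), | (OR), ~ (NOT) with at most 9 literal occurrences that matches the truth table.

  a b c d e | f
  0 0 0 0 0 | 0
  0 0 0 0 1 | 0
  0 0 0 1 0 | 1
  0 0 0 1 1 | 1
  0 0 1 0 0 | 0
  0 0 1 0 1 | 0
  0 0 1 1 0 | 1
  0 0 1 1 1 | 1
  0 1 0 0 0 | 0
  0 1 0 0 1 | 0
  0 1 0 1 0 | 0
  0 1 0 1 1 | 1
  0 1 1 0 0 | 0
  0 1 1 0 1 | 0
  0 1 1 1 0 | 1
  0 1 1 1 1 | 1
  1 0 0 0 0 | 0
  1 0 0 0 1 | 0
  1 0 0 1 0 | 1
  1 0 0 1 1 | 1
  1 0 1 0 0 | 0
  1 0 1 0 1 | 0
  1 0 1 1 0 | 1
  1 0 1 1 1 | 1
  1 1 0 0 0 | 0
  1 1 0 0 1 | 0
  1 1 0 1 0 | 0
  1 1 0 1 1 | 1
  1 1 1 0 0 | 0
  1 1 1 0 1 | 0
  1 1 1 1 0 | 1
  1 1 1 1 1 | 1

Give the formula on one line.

  ~b = 11111111000000001111111100000000
  ~d = 11001100110011001100110011001100
  (~d | e) = 11011101110111011101110111011101
  ~c = 11110000111100001111000011110000
  (~c & ~d) = 11000000110000001100000011000000
  (c | (~c & ~d)) = 11001111110011111100111111001111
  ((~d | e) | (c | (~c & ~d))) = 11011111110111111101111111011111
  (~b | ((~d | e) | (c | (~c & ~d)))) = 11111111110111111111111111011111
  ((~b | ((~d | e) | (c | (~c & ~d)))) & d) = 00110011000100110011001100010011

((~b | ((~d | e) | (c | (~c & ~d)))) & d)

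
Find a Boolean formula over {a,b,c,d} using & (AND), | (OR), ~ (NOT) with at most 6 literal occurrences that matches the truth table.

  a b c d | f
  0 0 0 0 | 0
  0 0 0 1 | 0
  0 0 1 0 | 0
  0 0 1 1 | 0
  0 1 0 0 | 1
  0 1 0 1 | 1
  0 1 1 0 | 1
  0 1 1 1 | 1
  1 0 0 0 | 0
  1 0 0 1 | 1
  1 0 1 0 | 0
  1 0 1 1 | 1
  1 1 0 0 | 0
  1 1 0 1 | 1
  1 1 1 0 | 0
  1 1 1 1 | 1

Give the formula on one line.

((d | ~a) & (a | b))

  ~a = 1111111100000000
  (d | ~a) = 1111111101010101
  (a | b) = 0000111111111111
  ((d | ~a) & (a | b)) = 0000111101010101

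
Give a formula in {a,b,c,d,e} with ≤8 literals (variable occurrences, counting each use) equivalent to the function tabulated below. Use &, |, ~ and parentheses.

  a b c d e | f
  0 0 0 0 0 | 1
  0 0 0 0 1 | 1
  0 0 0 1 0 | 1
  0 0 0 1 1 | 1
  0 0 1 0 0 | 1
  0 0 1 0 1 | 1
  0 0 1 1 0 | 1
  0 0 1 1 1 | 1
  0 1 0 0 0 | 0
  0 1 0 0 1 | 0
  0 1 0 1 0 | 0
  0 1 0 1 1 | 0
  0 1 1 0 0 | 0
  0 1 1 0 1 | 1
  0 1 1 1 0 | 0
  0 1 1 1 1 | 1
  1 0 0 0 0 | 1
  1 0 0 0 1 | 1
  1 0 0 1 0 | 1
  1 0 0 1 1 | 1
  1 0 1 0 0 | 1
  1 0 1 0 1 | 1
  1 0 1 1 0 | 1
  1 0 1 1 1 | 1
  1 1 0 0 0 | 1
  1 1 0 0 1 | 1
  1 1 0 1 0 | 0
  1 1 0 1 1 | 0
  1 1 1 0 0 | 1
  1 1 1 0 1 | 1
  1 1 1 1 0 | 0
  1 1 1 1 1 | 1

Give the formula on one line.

((~d & (a | (c & e))) | (~b | (e & c)))

  ~d = 11001100110011001100110011001100
  (c & e) = 00000101000001010000010100000101
  (a | (c & e)) = 00000101000001011111111111111111
  (~d & (a | (c & e))) = 00000100000001001100110011001100
  ~b = 11111111000000001111111100000000
  (e & c) = 00000101000001010000010100000101
  (~b | (e & c)) = 11111111000001011111111100000101
  ((~d & (a | (c & e))) | (~b | (e & c))) = 11111111000001011111111111001101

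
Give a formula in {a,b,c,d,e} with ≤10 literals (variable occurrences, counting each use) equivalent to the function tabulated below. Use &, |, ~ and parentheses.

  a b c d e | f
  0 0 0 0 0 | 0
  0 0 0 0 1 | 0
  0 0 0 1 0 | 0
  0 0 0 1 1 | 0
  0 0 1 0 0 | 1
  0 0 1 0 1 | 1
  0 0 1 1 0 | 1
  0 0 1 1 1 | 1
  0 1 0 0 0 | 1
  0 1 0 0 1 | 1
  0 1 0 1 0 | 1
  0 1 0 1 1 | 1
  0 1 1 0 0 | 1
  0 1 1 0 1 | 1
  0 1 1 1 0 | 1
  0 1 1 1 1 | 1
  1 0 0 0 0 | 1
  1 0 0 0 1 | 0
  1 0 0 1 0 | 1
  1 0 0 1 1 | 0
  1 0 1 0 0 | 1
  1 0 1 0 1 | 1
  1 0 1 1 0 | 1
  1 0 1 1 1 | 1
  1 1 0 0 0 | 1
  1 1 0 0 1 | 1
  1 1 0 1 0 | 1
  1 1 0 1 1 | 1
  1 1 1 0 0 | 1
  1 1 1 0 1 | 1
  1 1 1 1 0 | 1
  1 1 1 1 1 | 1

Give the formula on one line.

(b | (((a & (~a | ~e)) | (~a & (c & d))) | c))

  ~a = 11111111111111110000000000000000
  ~e = 10101010101010101010101010101010
  (~a | ~e) = 11111111111111111010101010101010
  (a & (~a | ~e)) = 00000000000000001010101010101010
  (c & d) = 00000011000000110000001100000011
  (~a & (c & d)) = 00000011000000110000000000000000
  ((a & (~a | ~e)) | (~a & (c & d))) = 00000011000000111010101010101010
  (((a & (~a | ~e)) | (~a & (c & d))) | c) = 00001111000011111010111110101111
  (b | (((a & (~a | ~e)) | (~a & (c & d))) | c)) = 00001111111111111010111111111111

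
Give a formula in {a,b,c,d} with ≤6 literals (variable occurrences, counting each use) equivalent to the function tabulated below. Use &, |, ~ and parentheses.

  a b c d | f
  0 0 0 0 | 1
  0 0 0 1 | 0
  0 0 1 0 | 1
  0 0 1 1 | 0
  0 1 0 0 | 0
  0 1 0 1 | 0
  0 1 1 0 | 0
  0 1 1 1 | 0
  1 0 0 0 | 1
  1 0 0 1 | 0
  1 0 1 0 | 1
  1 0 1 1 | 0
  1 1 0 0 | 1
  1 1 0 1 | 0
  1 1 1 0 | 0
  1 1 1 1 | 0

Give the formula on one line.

((((c | ~d) & ~c) & a) | (~d & ~b))

  ~d = 1010101010101010
  (c | ~d) = 1011101110111011
  ~c = 1100110011001100
  ((c | ~d) & ~c) = 1000100010001000
  (((c | ~d) & ~c) & a) = 0000000010001000
  ~b = 1111000011110000
  (~d & ~b) = 1010000010100000
  ((((c | ~d) & ~c) & a) | (~d & ~b)) = 1010000010101000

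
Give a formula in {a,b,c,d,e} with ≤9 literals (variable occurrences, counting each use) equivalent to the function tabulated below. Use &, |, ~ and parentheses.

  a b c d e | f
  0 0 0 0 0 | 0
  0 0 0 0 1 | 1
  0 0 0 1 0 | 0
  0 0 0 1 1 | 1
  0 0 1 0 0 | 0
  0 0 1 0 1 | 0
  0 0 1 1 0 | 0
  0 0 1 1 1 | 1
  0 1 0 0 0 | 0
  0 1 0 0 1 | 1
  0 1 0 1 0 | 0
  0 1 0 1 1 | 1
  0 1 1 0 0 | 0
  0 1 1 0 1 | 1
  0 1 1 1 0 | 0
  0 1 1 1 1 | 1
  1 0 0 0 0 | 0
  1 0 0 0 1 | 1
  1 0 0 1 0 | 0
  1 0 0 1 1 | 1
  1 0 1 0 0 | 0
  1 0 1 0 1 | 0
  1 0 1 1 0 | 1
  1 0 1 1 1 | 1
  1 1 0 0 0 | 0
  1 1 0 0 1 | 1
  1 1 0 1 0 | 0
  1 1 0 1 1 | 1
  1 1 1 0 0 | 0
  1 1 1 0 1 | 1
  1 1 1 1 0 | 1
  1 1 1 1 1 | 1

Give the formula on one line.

(((~c | (a & d)) | (e & (b | d))) & (c | e))

  ~c = 11110000111100001111000011110000
  (a & d) = 00000000000000000011001100110011
  (~c | (a & d)) = 11110000111100001111001111110011
  (b | d) = 00110011111111110011001111111111
  (e & (b | d)) = 00010001010101010001000101010101
  ((~c | (a & d)) | (e & (b | d))) = 11110001111101011111001111110111
  (c | e) = 01011111010111110101111101011111
  (((~c | (a & d)) | (e & (b | d))) & (c | e)) = 01010001010101010101001101010111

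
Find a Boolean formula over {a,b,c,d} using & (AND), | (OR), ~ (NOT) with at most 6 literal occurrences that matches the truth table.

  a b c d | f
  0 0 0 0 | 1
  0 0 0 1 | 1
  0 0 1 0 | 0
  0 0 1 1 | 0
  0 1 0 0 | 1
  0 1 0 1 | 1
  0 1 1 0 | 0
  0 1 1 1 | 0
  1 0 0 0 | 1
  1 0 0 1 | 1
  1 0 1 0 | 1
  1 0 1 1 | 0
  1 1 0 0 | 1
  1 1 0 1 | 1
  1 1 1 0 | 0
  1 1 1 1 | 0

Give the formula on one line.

  ~c = 1100110011001100
  (a | b) = 0000111111111111
  ((a | b) | ~c) = 1100111111111111
  ~d = 1010101010101010
  (((a | b) | ~c) & ~d) = 1000101010101010
  ~b = 1111000011110000
  ((((a | b) | ~c) & ~d) & ~b) = 1000000010100000
  (~c | ((((a | b) | ~c) & ~d) & ~b)) = 1100110011101100

(~c | ((((a | b) | ~c) & ~d) & ~b))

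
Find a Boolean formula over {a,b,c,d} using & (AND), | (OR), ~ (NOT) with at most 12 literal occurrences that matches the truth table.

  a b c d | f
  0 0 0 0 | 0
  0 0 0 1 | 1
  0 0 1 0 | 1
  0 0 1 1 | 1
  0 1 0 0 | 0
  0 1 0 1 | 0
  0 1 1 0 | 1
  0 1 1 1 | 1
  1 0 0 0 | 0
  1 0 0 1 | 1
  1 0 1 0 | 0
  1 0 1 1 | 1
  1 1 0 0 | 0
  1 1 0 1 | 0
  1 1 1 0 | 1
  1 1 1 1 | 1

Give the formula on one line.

  ~b = 1111000011110000
  ~d = 1010101010101010
  (~d | c) = 1011101110111011
  (~b | (~d | c)) = 1111101111111011
  ((~b | (~d | c)) & d) = 0101000101010001
  ~a = 1111111100000000
  (~a | b) = 1111111100001111
  (~b & d) = 0101000001010000
  (c | (~b & d)) = 0111001101110011
  ((~a | b) & (c | (~b & d))) = 0111001100000011
  (((~b | (~d | c)) & d) | ((~a | b) & (c | (~b & d)))) = 0111001101010011

(((~b | (~d | c)) & d) | ((~a | b) & (c | (~b & d))))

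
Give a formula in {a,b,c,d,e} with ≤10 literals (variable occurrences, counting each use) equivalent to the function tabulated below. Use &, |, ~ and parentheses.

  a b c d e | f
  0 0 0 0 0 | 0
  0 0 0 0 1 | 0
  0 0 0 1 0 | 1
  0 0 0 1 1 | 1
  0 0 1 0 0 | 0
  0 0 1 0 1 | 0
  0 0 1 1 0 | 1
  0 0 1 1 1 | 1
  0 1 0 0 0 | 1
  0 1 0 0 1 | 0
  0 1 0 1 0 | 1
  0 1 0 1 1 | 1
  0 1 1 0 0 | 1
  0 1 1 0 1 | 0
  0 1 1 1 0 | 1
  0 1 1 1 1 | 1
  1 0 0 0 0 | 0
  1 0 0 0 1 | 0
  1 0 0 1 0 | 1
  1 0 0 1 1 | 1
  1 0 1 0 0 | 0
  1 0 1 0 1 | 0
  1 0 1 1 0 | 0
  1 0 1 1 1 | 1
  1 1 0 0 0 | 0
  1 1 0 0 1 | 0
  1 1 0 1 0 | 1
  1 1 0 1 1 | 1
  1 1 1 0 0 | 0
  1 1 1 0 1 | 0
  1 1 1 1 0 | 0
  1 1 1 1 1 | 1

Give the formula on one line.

(((d | (~e & b)) & (e | ~a)) | ((b | ~e) & (~c & d)))

  ~e = 10101010101010101010101010101010
  (~e & b) = 00000000101010100000000010101010
  (d | (~e & b)) = 00110011101110110011001110111011
  ~a = 11111111111111110000000000000000
  (e | ~a) = 11111111111111110101010101010101
  ((d | (~e & b)) & (e | ~a)) = 00110011101110110001000100010001
  (b | ~e) = 10101010111111111010101011111111
  ~c = 11110000111100001111000011110000
  (~c & d) = 00110000001100000011000000110000
  ((b | ~e) & (~c & d)) = 00100000001100000010000000110000
  (((d | (~e & b)) & (e | ~a)) | ((b | ~e) & (~c & d))) = 00110011101110110011000100110001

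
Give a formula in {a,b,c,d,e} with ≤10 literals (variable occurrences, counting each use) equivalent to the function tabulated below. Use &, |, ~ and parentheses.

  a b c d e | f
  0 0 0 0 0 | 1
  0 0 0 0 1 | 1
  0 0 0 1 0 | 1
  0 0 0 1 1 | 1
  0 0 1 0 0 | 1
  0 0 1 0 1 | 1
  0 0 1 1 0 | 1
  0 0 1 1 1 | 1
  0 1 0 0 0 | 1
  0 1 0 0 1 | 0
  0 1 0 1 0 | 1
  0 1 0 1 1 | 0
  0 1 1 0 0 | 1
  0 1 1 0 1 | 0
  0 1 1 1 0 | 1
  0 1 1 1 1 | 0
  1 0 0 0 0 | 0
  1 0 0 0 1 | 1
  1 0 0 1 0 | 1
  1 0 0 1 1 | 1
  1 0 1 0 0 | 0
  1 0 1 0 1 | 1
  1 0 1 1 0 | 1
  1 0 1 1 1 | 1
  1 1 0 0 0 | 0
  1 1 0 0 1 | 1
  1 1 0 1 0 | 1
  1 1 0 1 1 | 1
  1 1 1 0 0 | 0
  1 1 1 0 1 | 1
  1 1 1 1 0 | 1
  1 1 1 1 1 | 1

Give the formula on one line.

(((a | ~b) & ((a & (d & ~b)) | e)) | (~e & (d | ~a)))

  ~b = 11111111000000001111111100000000
  (a | ~b) = 11111111000000001111111111111111
  (d & ~b) = 00110011000000000011001100000000
  (a & (d & ~b)) = 00000000000000000011001100000000
  ((a & (d & ~b)) | e) = 01010101010101010111011101010101
  ((a | ~b) & ((a & (d & ~b)) | e)) = 01010101000000000111011101010101
  ~e = 10101010101010101010101010101010
  ~a = 11111111111111110000000000000000
  (d | ~a) = 11111111111111110011001100110011
  (~e & (d | ~a)) = 10101010101010100010001000100010
  (((a | ~b) & ((a & (d & ~b)) | e)) | (~e & (d | ~a))) = 11111111101010100111011101110111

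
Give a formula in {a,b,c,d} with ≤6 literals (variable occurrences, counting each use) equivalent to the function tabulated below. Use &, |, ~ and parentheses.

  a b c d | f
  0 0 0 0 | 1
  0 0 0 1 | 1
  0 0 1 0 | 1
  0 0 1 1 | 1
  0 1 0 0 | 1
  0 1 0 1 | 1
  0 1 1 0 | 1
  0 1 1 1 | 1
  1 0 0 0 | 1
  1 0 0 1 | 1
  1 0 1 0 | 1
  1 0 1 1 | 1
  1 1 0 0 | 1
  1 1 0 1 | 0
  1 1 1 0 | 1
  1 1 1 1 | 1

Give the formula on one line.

((~b | ~d) | (~a | c))

  ~b = 1111000011110000
  ~d = 1010101010101010
  (~b | ~d) = 1111101011111010
  ~a = 1111111100000000
  (~a | c) = 1111111100110011
  ((~b | ~d) | (~a | c)) = 1111111111111011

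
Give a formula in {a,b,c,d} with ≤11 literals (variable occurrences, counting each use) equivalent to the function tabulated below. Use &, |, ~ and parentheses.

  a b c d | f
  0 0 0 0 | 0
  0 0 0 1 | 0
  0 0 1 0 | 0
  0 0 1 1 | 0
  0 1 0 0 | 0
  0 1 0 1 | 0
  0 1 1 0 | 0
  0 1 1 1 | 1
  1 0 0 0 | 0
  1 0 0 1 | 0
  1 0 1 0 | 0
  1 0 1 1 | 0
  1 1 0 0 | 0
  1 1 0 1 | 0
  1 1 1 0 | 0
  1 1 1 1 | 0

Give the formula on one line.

  ~a = 1111111100000000
  (~a & d) = 0101010100000000
  ~c = 1100110011001100
  ((~a & d) | ~c) = 1101110111001100
  (~a & b) = 0000111100000000
  (((~a & d) | ~c) & (~a & b)) = 0000110100000000
  (b | a) = 0000111111111111
  (c & (b | a)) = 0000001100110011
  ((((~a & d) | ~c) & (~a & b)) & (c & (b | a))) = 0000000100000000

((((~a & d) | ~c) & (~a & b)) & (c & (b | a)))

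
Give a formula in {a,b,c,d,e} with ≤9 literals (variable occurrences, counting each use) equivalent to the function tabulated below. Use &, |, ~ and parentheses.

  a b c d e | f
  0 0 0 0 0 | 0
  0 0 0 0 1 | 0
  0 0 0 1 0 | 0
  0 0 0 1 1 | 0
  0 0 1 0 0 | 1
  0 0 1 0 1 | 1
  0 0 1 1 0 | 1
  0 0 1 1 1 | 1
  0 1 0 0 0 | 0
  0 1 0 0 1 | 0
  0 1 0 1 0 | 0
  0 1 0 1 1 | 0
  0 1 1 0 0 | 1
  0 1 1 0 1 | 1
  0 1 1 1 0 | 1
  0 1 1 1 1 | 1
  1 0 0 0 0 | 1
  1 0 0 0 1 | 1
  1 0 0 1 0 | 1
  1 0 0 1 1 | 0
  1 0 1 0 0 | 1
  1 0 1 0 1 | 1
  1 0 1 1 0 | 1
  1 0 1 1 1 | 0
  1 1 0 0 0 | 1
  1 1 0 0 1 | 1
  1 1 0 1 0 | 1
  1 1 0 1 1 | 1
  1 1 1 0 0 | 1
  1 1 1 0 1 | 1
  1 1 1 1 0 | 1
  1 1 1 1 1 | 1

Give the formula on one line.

((a | c) & (((~d | a) & (b | ~d)) | (~e | ~a)))

  (a | c) = 00001111000011111111111111111111
  ~d = 11001100110011001100110011001100
  (~d | a) = 11001100110011001111111111111111
  (b | ~d) = 11001100111111111100110011111111
  ((~d | a) & (b | ~d)) = 11001100110011001100110011111111
  ~e = 10101010101010101010101010101010
  ~a = 11111111111111110000000000000000
  (~e | ~a) = 11111111111111111010101010101010
  (((~d | a) & (b | ~d)) | (~e | ~a)) = 11111111111111111110111011111111
  ((a | c) & (((~d | a) & (b | ~d)) | (~e | ~a))) = 00001111000011111110111011111111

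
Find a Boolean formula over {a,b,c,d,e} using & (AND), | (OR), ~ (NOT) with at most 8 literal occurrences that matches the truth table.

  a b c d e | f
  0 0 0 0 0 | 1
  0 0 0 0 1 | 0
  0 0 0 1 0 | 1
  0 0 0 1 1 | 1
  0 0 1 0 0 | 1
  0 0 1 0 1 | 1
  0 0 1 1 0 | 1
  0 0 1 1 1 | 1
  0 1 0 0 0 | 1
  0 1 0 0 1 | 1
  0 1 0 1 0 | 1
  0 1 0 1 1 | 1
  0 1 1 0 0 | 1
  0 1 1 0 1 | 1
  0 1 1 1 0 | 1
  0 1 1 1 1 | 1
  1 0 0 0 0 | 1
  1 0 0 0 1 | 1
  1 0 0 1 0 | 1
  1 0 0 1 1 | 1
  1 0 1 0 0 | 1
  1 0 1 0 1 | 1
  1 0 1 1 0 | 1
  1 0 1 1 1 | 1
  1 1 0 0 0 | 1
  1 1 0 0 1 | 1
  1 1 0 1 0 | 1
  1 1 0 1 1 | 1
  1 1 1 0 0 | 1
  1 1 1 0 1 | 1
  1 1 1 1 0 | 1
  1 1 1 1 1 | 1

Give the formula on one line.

(((~e & ~b) | (c | d)) | ((a | c) | b))

  ~e = 10101010101010101010101010101010
  ~b = 11111111000000001111111100000000
  (~e & ~b) = 10101010000000001010101000000000
  (c | d) = 00111111001111110011111100111111
  ((~e & ~b) | (c | d)) = 10111111001111111011111100111111
  (a | c) = 00001111000011111111111111111111
  ((a | c) | b) = 00001111111111111111111111111111
  (((~e & ~b) | (c | d)) | ((a | c) | b)) = 10111111111111111111111111111111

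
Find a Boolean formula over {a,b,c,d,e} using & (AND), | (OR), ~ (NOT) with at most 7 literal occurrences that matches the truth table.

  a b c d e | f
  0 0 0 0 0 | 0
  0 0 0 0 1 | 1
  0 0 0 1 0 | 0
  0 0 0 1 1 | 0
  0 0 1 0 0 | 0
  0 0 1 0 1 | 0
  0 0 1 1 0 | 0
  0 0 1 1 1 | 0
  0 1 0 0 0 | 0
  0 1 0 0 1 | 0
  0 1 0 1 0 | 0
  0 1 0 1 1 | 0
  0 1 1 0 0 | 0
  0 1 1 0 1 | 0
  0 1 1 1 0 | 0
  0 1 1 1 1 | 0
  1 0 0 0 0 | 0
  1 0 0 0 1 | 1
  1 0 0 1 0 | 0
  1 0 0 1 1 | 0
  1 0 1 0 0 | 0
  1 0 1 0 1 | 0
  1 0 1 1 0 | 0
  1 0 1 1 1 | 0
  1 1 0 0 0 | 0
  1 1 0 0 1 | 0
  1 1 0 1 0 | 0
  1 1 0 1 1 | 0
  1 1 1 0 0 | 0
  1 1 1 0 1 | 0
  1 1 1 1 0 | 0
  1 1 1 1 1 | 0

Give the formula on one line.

  ~c = 11110000111100001111000011110000
  ~b = 11111111000000001111111100000000
  ~d = 11001100110011001100110011001100
  (e & ~d) = 01000100010001000100010001000100
  (~b & (e & ~d)) = 01000100000000000100010000000000
  (~c & (~b & (e & ~d))) = 01000000000000000100000000000000

(~c & (~b & (e & ~d)))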